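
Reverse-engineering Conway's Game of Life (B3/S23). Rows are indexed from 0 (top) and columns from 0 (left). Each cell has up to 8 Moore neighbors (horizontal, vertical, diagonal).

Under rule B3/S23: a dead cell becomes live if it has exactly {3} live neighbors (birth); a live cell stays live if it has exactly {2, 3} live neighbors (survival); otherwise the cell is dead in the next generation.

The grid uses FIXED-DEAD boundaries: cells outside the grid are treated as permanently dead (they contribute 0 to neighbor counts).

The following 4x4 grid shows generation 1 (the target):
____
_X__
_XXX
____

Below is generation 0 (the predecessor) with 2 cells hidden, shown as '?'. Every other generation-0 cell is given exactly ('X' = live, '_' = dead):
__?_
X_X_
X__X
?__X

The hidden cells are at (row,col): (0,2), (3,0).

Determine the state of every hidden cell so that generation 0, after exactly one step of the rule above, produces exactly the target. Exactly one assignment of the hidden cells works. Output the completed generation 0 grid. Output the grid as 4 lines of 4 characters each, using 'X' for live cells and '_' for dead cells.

Answer: ____
X_X_
X__X
___X

Derivation:
Hidden generation-0 cells (in order): (0,2), (3,0).
A hidden cell only influences target cells in its own 3x3 neighborhood. Try each of the 2^2 = 4 assignments, step the completed generation 0 forward once under B3/S23, and compare with the target:
  (0,2)=_ (3,0)=_ -> step reproduces the target at every cell -> ACCEPT
  (0,2)=_ (3,0)=X -> step gives (2,0)='X' but target has '_' -> reject
  (0,2)=X (3,0)=_ -> step gives (0,1)='X' but target has '_' -> reject
  (0,2)=X (3,0)=X -> step gives (0,1)='X' but target has '_' -> reject
Unique solution: (0,2)=dead, (3,0)=dead.
Check: live-neighbor counts of every cell in the completed generation 0:
1211
1312
1332
1121
Applying B3/S23 to generation 0 with these counts gives:
____
_X__
_XXX
____
which matches the target exactly.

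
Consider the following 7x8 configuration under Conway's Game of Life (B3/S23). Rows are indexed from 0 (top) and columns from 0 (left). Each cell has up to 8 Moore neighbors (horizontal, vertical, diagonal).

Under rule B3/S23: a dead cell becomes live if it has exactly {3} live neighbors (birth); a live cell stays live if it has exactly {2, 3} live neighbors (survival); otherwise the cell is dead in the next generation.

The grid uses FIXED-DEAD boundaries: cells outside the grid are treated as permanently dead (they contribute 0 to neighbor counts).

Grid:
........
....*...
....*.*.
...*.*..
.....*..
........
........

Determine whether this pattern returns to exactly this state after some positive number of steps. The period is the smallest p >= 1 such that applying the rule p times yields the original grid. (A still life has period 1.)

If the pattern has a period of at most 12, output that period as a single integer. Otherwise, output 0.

Simulating and comparing each generation to the original:
Gen 0 (original, given above): 6 live cells
Gen 1: 6 live cells, differs from original
Gen 2: 6 live cells, MATCHES original -> period = 2

Answer: 2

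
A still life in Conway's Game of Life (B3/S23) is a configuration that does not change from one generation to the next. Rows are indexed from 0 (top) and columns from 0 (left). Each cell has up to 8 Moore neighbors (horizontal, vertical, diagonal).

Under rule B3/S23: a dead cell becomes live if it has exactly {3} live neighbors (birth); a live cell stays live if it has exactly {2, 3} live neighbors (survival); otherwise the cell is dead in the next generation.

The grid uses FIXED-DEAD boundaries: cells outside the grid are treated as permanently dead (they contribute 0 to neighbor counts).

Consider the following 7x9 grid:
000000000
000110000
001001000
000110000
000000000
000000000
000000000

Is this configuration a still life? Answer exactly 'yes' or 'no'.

Answer: yes

Derivation:
Compute generation 1 and compare to generation 0 (given above):
Generation 1:
000000000
000110000
001001000
000110000
000000000
000000000
000000000
The grids are IDENTICAL -> still life.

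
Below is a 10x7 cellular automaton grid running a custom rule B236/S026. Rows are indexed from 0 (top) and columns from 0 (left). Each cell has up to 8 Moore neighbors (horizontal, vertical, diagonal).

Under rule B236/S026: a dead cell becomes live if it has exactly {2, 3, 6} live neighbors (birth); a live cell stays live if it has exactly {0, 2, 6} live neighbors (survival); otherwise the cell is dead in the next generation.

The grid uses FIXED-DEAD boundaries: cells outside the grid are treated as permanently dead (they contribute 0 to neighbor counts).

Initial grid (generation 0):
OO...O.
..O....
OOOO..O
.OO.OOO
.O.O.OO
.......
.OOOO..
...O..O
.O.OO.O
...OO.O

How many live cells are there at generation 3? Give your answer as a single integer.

Simulating step by step:
Generation 0 (given above): 31 live cells
Generation 1: 27 live cells
.OO..O.
.O.OOOO
O...O.O
..O....
OO.O...
OO...OO
....OO.
OOO....
.O....O
..O....
Generation 2: 33 live cells
OO.O..O
O......
.OO...O
O.OOOO.
....OOO
..OO..O
..OOO.O
O.OOOOO
O..O..O
.O.....
Generation 3: 21 live cells
OOOO..O
...O.OO
O...OO.
.......
.O.O...
.O...O.
.....O.
...O...
O.....O
O.O....
Population at generation 3: 21

Answer: 21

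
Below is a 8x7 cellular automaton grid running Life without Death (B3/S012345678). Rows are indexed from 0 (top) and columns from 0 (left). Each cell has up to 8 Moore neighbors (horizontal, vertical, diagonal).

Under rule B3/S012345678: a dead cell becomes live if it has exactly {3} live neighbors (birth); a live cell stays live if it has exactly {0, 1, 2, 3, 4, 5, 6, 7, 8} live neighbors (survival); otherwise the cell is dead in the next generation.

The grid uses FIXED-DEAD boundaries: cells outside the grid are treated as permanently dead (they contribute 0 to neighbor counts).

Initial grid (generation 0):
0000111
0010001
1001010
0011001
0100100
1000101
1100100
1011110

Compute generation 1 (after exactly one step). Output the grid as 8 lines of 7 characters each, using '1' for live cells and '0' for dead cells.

Simulating step by step:
Generation 0 (given above): 24 live cells
Generation 1: 33 live cells
(generation 1 grid is the final answer)

Answer: 0000111
0011001
1101111
0111011
0110100
1001101
1110100
1011110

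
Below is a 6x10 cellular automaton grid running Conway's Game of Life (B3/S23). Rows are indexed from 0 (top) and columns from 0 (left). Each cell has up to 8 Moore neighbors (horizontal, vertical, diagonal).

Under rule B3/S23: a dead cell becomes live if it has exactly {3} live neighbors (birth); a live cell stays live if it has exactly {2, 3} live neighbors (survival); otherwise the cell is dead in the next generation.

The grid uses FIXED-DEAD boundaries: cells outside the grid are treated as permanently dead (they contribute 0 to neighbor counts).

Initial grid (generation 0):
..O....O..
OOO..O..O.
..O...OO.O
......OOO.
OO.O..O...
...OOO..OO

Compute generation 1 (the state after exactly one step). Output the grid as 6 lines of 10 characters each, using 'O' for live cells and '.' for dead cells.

Answer: ..O.......
..OO....O.
..O..O...O
.OO..O..O.
..OO..O..O
..OOOO....

Derivation:
Simulating step by step:
Generation 0 (given above): 23 live cells
Generation 1: 19 live cells
(generation 1 grid is the final answer)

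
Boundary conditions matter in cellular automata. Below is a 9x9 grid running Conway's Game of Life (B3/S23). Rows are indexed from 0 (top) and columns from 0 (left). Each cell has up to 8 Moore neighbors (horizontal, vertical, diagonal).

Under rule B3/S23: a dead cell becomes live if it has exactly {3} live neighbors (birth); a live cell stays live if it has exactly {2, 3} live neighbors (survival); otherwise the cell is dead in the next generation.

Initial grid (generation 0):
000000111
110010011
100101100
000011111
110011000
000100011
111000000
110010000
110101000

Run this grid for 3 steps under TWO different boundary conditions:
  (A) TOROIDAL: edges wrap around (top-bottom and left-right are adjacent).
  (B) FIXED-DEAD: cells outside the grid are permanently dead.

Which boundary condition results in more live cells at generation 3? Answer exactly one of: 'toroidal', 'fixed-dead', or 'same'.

Answer: toroidal

Derivation:
Under TOROIDAL boundary, generation 3:
001100000
010010000
010001000
010000001
101100001
000100000
000000000
010000110
011000011
Population = 20

Under FIXED-DEAD boundary, generation 3:
010000000
011100000
000010000
000000000
001100000
000100000
000100000
001000000
010100000
Population = 12

Comparison: toroidal=20, fixed-dead=12 -> toroidal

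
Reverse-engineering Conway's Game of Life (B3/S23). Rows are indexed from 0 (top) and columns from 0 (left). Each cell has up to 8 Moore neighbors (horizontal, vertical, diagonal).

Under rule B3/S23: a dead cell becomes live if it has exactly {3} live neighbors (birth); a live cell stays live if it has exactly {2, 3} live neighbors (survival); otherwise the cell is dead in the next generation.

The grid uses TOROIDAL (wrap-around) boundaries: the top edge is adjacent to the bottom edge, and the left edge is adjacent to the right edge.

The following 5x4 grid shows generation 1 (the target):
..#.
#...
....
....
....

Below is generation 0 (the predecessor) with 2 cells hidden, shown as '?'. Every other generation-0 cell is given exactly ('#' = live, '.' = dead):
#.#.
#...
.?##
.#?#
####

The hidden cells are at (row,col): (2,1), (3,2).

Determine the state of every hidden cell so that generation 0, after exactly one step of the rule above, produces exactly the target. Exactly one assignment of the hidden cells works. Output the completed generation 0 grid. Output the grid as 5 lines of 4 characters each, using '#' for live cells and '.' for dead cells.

Answer: #.#.
#...
.###
.###
####

Derivation:
Hidden generation-0 cells (in order): (2,1), (3,2).
A hidden cell only influences target cells in its own 3x3 neighborhood. Try each of the 2^2 = 4 assignments, step the completed generation 0 forward once under B3/S23, and compare with the target:
  (2,1)=. (3,2)=. -> step gives (1,2)='#' but target has '.' -> reject
  (2,1)=. (3,2)=# -> step gives (1,2)='#' but target has '.' -> reject
  (2,1)=# (3,2)=. -> step gives (2,1)='#' but target has '.' -> reject
  (2,1)=# (3,2)=# -> step reproduces the target at every cell -> ACCEPT
Unique solution: (2,1)=live, (3,2)=live.
Check: live-neighbor counts of every cell in the completed generation 0:
4636
3545
5454
7686
5666
Applying B3/S23 to generation 0 with these counts gives:
..#.
#...
....
....
....
which matches the target exactly.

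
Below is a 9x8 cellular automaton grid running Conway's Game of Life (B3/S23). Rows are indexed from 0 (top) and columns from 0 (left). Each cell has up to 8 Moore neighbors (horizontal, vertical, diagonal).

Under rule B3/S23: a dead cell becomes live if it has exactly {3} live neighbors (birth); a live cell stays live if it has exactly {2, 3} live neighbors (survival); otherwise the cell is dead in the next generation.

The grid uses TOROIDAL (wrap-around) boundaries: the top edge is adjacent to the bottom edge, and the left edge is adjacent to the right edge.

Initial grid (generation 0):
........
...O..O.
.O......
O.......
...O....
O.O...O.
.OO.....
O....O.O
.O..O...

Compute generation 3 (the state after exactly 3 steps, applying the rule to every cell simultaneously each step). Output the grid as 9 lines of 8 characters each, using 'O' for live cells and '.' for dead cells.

Answer: ........
........
........
........
.OOO....
.O.O....
.OOO....
........
........

Derivation:
Simulating step by step:
Generation 0 (given above): 15 live cells
Generation 1: 9 live cells
........
........
........
........
.O.....O
..OO....
..O...O.
O.O.....
O.......
Generation 2: 7 live cells
........
........
........
........
..O.....
.OOO....
..O.....
.......O
.O......
Generation 3: 8 live cells
(generation 3 grid is the final answer)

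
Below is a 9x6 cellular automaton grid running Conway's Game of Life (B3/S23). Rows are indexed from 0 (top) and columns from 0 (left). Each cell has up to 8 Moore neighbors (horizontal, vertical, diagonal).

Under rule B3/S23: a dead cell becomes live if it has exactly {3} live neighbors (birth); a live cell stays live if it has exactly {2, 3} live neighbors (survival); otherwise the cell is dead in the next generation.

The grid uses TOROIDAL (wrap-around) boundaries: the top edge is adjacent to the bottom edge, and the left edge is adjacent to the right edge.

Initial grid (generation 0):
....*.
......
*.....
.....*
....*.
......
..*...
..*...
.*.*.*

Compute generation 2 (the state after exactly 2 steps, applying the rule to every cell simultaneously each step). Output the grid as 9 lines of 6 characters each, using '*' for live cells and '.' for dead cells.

Simulating step by step:
Generation 0 (given above): 9 live cells
Generation 1: 8 live cells
....*.
......
......
.....*
......
......
......
.***..
..***.
Generation 2: 6 live cells
(generation 2 grid is the final answer)

Answer: ....*.
......
......
......
......
......
..*...
.*..*.
.*..*.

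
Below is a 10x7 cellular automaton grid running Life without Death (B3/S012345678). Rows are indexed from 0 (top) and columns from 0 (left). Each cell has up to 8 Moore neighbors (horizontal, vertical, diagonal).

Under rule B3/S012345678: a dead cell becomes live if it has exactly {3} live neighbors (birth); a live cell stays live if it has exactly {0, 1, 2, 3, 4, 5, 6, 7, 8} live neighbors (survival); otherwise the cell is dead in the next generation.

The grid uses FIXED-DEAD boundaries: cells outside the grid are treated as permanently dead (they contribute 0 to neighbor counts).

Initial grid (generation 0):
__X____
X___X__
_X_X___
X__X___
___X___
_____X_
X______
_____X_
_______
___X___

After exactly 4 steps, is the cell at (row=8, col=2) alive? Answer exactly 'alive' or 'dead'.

Simulating step by step:
Generation 0 (given above): 12 live cells
Generation 1: 20 live cells
__X____
XXXXX__
XXXXX__
X__XX__
___XX__
_____X_
X______
_____X_
_______
___X___
Generation 2: 24 live cells
__X____
XXXXX__
XXXXXX_
X__XXX_
___XXX_
____XX_
X______
_____X_
_______
___X___
Generation 3: 30 live cells
__X____
XXXXXX_
XXXXXX_
X__XXXX
___XXXX
___XXX_
X___XX_
_____X_
_______
___X___
Generation 4: 35 live cells
__X_X__
XXXXXX_
XXXXXX_
X__XXXX
__XXXXX
___XXX_
X__XXXX
____XX_
_______
___X___

Cell (8,2) at generation 4: 0 -> dead

Answer: dead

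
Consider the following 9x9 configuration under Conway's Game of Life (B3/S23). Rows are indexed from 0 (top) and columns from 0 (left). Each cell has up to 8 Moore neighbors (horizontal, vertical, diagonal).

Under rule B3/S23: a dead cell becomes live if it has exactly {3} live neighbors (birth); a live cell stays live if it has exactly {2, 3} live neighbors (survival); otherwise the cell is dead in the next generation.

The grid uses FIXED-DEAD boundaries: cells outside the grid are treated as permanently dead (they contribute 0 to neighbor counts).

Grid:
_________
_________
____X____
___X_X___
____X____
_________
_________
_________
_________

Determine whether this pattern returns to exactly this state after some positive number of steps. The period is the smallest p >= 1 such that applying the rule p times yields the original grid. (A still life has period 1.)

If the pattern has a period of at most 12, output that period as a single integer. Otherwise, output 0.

Answer: 1

Derivation:
Simulating and comparing each generation to the original:
Gen 0 (original, given above): 4 live cells
Gen 1: 4 live cells, MATCHES original -> period = 1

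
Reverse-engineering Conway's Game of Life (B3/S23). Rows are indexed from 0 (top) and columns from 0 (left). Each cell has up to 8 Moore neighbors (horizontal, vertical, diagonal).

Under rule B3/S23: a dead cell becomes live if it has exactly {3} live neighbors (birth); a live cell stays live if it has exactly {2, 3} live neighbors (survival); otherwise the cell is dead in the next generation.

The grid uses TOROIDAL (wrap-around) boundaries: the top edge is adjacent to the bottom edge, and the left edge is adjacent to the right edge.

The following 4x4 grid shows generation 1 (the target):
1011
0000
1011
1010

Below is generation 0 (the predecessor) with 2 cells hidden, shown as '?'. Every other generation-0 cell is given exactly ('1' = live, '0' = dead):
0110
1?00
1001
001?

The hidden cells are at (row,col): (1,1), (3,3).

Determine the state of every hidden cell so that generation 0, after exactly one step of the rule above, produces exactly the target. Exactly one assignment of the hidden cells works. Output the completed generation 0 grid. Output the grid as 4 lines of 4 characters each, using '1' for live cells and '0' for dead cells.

Hidden generation-0 cells (in order): (1,1), (3,3).
A hidden cell only influences target cells in its own 3x3 neighborhood. Try each of the 2^2 = 4 assignments, step the completed generation 0 forward once under B3/S23, and compare with the target:
  (1,1)=0 (3,3)=0 -> step gives (0,0)='0' but target has '1' -> reject
  (1,1)=0 (3,3)=1 -> step gives (0,1)='1' but target has '0' -> reject
  (1,1)=1 (3,3)=0 -> step reproduces the target at every cell -> ACCEPT
  (1,1)=1 (3,3)=1 -> step gives (0,0)='0' but target has '1' -> reject
Unique solution: (1,1)=live, (3,3)=dead.
Check: live-neighbor counts of every cell in the completed generation 0:
3433
4444
3433
3434
Applying B3/S23 to generation 0 with these counts gives:
1011
0000
1011
1010
which matches the target exactly.

Answer: 0110
1100
1001
0010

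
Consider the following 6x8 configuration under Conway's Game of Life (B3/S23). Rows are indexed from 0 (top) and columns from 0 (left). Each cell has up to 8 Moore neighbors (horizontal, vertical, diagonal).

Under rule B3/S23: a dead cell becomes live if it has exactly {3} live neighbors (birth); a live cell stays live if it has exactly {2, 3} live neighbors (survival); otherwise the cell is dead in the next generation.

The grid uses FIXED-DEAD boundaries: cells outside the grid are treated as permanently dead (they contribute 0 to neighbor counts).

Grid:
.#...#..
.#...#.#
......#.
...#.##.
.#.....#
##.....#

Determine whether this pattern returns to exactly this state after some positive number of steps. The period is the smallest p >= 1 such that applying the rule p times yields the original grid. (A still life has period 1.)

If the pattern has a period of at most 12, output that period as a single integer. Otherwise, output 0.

Answer: 0

Derivation:
Simulating and comparing each generation to the original:
Gen 0 (original, given above): 14 live cells
Gen 1: 13 live cells, differs from original
Gen 2: 12 live cells, differs from original
Gen 3: 9 live cells, differs from original
Gen 4: 8 live cells, differs from original
Gen 5: 6 live cells, differs from original
Gen 6: 6 live cells, differs from original
Gen 7: 6 live cells, differs from original
Gen 8: 6 live cells, differs from original
Gen 9: 6 live cells, differs from original
Gen 10: 6 live cells, differs from original
Gen 11: 6 live cells, differs from original
Gen 12: 6 live cells, differs from original
No period found within 12 steps.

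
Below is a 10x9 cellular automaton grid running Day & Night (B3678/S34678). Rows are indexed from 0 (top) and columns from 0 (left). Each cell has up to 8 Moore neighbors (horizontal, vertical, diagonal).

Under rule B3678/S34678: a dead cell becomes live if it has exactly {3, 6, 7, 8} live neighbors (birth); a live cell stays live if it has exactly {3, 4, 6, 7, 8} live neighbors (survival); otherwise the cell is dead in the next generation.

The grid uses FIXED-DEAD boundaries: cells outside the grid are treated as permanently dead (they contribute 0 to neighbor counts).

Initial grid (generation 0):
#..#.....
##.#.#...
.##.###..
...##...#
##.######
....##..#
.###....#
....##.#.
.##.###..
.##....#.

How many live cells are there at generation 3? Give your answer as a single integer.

Answer: 32

Derivation:
Simulating step by step:
Generation 0 (given above): 40 live cells
Generation 1: 40 live cells
.##.#....
##.#.##..
###..#...
#...##...
..###.###
#....#..#
...#..##.
....##...
.##.####.
.###.##..
Generation 2: 39 live cells
####.#...
####.#...
#.##.#...
....##.#.
.#.##.##.
..#..#.##
......#..
..#.#.#..
.##..#...
.###.###.
Generation 3: 32 live cells
#..#.....
###.#.#..
..####...
.#...#...
..###..#.
...###.#.
...#..#..
.#.#.....
.#...#.#.
.##.#.#..
Population at generation 3: 32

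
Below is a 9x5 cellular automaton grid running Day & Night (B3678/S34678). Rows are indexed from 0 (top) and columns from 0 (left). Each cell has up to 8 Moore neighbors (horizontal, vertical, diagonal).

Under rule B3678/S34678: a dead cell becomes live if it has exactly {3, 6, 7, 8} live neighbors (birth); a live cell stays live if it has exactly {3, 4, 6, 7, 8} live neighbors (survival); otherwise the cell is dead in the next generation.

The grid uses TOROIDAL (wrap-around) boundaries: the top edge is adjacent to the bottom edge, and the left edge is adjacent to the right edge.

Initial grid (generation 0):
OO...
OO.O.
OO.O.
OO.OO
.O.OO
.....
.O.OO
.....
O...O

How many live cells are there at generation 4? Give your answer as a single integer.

Answer: 16

Derivation:
Simulating step by step:
Generation 0 (given above): 20 live cells
Generation 1: 16 live cells
.OO..
.....
O.OOO
OOOOO
...OO
.....
.....
...O.
OO...
Generation 2: 13 live cells
OO...
O...O
O.O..
.O.OO
.O.OO
.....
.....
.....
.O...
Generation 3: 12 live cells
OO..O
O...O
O....
.O.OO
...OO
.....
.....
.....
O....
Generation 4: 16 live cells
.O..O
....O
OO.O.
..OOO
O.OOO
.....
.....
.....
OO..O
Population at generation 4: 16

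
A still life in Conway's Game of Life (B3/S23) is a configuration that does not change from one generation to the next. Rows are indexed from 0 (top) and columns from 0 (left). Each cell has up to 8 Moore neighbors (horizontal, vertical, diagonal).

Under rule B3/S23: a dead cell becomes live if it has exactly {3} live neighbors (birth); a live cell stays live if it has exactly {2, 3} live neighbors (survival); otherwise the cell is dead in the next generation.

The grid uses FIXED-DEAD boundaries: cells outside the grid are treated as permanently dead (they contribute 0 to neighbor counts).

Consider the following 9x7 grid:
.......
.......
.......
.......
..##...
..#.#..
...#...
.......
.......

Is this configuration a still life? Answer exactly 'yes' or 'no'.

Answer: yes

Derivation:
Compute generation 1 and compare to generation 0 (given above):
Generation 1:
.......
.......
.......
.......
..##...
..#.#..
...#...
.......
.......
The grids are IDENTICAL -> still life.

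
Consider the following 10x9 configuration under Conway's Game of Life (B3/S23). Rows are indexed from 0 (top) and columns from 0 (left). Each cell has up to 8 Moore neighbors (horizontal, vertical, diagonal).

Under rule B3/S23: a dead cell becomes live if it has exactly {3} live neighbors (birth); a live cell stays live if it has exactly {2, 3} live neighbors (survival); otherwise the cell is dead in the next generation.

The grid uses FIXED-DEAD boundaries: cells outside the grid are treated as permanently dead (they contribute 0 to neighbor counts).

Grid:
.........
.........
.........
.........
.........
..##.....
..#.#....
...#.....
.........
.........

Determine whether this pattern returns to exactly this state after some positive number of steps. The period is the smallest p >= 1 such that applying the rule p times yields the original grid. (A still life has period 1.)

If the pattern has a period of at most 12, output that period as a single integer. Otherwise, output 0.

Simulating and comparing each generation to the original:
Gen 0 (original, given above): 5 live cells
Gen 1: 5 live cells, MATCHES original -> period = 1

Answer: 1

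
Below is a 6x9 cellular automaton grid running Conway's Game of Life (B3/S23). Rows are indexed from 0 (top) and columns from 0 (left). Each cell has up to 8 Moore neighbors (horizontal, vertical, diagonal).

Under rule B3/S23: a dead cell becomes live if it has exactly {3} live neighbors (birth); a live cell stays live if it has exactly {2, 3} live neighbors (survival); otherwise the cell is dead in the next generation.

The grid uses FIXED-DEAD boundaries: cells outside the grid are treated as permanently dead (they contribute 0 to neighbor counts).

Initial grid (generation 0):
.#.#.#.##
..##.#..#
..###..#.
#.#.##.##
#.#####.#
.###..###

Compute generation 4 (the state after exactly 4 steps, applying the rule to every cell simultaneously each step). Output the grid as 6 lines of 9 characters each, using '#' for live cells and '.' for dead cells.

Simulating step by step:
Generation 0 (given above): 32 live cells
Generation 1: 13 live cells
...#..###
.#...#..#
.......#.
........#
#........
.#....#.#
Generation 2: 7 live cells
......###
........#
.......##
.........
.......#.
.........
Generation 3: 7 live cells
.......##
......#..
.......##
.......##
.........
.........
Generation 4: 6 live cells
(generation 4 grid is the final answer)

Answer: .......#.
......#..
......#.#
.......##
.........
.........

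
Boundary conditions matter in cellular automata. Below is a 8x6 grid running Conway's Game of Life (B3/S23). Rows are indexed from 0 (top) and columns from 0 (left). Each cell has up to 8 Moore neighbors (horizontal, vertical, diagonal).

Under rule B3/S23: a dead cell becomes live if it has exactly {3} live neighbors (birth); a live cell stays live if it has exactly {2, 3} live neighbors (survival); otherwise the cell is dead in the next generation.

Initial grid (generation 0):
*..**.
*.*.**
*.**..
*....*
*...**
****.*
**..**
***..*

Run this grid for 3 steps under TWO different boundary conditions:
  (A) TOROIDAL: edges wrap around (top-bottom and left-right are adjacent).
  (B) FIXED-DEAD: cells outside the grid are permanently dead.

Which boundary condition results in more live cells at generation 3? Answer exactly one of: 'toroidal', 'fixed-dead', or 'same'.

Under TOROIDAL boundary, generation 3:
.*....
*..*..
.*..*.
..*.*.
....*.
..*.*.
..**..
..*...
Population = 13

Under FIXED-DEAD boundary, generation 3:
.*****
*....*
*....*
.*..*.
.**...
.*.*..
.*...*
....**
Population = 19

Comparison: toroidal=13, fixed-dead=19 -> fixed-dead

Answer: fixed-dead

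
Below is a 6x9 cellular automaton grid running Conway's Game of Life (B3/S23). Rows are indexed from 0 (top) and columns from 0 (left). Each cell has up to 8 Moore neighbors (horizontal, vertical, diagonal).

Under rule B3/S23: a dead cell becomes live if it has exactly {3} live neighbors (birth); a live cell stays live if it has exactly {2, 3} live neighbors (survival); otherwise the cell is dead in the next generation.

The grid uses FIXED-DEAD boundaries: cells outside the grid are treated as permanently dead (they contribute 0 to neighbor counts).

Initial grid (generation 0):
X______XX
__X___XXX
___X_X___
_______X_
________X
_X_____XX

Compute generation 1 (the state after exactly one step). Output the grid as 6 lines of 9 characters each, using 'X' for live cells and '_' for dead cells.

Answer: ______X_X
______X_X
________X
_________
________X
_______XX

Derivation:
Simulating step by step:
Generation 0 (given above): 14 live cells
Generation 1: 8 live cells
(generation 1 grid is the final answer)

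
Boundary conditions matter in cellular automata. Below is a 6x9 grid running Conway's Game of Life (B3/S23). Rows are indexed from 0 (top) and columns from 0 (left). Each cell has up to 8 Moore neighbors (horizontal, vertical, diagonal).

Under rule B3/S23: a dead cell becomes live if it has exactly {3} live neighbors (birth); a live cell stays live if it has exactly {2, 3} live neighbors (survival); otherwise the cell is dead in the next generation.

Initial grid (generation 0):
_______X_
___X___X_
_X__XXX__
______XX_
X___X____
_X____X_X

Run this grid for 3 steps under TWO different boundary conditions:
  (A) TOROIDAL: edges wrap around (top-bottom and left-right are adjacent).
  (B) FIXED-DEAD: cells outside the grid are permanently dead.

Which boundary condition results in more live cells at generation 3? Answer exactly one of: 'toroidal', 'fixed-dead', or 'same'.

Under TOROIDAL boundary, generation 3:
____XXX_X
____X_XXX
___XX_X__
____X_XXX
____XXX_X
____XXX__
Population = 22

Under FIXED-DEAD boundary, generation 3:
_____X___
____XXX__
___X___X_
____XX_XX
_____XXX_
______X__
Population = 14

Comparison: toroidal=22, fixed-dead=14 -> toroidal

Answer: toroidal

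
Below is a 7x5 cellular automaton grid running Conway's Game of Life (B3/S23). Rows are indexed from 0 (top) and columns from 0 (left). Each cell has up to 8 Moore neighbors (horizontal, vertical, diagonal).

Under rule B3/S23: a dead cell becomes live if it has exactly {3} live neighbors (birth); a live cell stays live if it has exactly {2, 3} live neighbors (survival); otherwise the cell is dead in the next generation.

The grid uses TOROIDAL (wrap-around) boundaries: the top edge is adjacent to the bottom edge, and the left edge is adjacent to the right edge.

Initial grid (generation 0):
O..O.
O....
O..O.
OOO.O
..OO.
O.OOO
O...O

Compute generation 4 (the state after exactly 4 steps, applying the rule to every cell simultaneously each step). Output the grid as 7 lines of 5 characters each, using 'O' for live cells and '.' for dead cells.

Answer: .O..O
.OOO.
.OO.O
.OO..
..O..
O.O..
O.OO.

Derivation:
Simulating step by step:
Generation 0 (given above): 17 live cells
Generation 1: 10 live cells
OO...
OO...
..OO.
O....
.....
O.O..
..O..
Generation 2: 11 live cells
O.O..
O...O
O.O.O
.....
.O...
.O...
O.O..
Generation 3: 13 live cells
O..O.
.....
OO.OO
OO...
.....
OOO..
O.O..
Generation 4: 16 live cells
(generation 4 grid is the final answer)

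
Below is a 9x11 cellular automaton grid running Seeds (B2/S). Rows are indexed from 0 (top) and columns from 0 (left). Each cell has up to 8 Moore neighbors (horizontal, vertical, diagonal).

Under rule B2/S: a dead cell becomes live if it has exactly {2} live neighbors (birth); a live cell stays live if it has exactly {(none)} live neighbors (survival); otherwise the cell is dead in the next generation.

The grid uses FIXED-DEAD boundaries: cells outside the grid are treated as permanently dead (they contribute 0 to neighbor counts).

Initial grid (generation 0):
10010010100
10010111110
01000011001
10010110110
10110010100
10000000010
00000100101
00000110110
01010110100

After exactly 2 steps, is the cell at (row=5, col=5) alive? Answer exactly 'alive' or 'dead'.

Answer: dead

Derivation:
Simulating step by step:
Generation 0 (given above): 40 live cells
Generation 1: 16 live cells
01100000000
00000000001
00010000000
00000000001
00000000001
00111110001
00001000000
00100000001
00100000000
Generation 2: 15 live cells
00000000000
01010000000
00000000011
00000000010
00100010000
00000000010
01000010011
01000000000
01010000000

Cell (5,5) at generation 2: 0 -> dead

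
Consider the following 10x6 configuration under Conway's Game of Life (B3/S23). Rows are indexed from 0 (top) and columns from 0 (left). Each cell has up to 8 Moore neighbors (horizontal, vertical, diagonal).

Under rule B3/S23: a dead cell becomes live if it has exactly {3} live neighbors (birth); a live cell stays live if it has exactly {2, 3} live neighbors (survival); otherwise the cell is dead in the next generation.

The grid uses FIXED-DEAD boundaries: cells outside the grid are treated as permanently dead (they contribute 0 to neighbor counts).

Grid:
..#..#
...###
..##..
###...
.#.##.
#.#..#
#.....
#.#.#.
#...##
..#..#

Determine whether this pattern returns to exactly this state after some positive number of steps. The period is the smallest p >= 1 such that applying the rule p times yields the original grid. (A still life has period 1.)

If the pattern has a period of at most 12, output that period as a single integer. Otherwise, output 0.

Simulating and comparing each generation to the original:
Gen 0 (original, given above): 25 live cells
Gen 1: 21 live cells, differs from original
Gen 2: 15 live cells, differs from original
Gen 3: 14 live cells, differs from original
Gen 4: 13 live cells, differs from original
Gen 5: 18 live cells, differs from original
Gen 6: 14 live cells, differs from original
Gen 7: 16 live cells, differs from original
Gen 8: 17 live cells, differs from original
Gen 9: 17 live cells, differs from original
Gen 10: 11 live cells, differs from original
Gen 11: 8 live cells, differs from original
Gen 12: 7 live cells, differs from original
No period found within 12 steps.

Answer: 0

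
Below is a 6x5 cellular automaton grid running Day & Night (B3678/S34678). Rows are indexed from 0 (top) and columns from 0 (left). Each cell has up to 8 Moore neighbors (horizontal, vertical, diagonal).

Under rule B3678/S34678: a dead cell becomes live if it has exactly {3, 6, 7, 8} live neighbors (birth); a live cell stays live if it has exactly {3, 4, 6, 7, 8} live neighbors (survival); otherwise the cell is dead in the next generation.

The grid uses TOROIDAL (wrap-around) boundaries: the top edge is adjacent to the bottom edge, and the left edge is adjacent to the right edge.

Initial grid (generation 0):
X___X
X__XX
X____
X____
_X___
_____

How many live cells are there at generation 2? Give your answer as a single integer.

Simulating step by step:
Generation 0 (given above): 8 live cells
Generation 1: 9 live cells
X__XX
XX___
XX___
_X___
_____
X____
Generation 2: 8 live cells
X___X
_XX__
XXX__
X____
_____
_____
Population at generation 2: 8

Answer: 8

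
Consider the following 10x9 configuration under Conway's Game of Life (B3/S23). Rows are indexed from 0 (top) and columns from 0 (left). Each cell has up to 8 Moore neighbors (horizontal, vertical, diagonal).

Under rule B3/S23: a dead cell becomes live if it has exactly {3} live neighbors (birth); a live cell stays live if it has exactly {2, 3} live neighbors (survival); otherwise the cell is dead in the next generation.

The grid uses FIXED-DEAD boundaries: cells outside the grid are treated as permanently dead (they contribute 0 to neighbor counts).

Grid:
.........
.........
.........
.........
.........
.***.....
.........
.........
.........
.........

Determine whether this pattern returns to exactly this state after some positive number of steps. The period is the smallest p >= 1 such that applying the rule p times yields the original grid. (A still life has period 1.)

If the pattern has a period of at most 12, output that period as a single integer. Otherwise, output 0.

Simulating and comparing each generation to the original:
Gen 0 (original, given above): 3 live cells
Gen 1: 3 live cells, differs from original
Gen 2: 3 live cells, MATCHES original -> period = 2

Answer: 2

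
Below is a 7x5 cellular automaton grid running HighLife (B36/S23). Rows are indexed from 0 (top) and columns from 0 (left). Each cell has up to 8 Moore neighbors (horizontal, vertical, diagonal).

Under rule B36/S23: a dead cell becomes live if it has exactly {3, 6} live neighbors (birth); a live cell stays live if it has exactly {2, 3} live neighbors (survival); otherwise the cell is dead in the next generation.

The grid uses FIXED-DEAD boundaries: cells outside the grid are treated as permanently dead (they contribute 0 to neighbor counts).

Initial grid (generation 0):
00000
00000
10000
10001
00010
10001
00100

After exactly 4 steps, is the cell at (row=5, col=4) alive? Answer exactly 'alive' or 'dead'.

Answer: alive

Derivation:
Simulating step by step:
Generation 0 (given above): 7 live cells
Generation 1: 3 live cells
00000
00000
00000
00000
00011
00010
00000
Generation 2: 4 live cells
00000
00000
00000
00000
00011
00011
00000
Generation 3: 4 live cells
00000
00000
00000
00000
00011
00011
00000
Generation 4: 4 live cells
00000
00000
00000
00000
00011
00011
00000

Cell (5,4) at generation 4: 1 -> alive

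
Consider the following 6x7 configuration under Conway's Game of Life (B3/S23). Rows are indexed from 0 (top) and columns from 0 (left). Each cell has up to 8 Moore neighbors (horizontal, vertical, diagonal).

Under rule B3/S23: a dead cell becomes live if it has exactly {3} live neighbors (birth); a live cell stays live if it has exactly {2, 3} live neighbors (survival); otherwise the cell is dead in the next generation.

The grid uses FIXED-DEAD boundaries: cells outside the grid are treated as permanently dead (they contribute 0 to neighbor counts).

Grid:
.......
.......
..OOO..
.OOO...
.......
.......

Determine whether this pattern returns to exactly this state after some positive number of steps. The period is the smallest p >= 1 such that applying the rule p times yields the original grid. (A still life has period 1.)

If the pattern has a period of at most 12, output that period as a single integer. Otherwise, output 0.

Answer: 2

Derivation:
Simulating and comparing each generation to the original:
Gen 0 (original, given above): 6 live cells
Gen 1: 6 live cells, differs from original
Gen 2: 6 live cells, MATCHES original -> period = 2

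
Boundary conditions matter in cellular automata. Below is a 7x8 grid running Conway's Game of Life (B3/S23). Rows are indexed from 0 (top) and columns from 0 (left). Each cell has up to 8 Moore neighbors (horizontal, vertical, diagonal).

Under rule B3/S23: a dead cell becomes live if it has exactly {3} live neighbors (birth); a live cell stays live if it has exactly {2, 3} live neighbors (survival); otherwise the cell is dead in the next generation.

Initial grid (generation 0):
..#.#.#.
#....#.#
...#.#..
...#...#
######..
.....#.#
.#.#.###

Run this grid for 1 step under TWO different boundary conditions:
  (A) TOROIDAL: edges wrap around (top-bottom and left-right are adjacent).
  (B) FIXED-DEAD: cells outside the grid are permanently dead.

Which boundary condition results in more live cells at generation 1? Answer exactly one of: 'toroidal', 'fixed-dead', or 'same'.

Answer: toroidal

Derivation:
Under TOROIDAL boundary, generation 1:
.####...
...#.#.#
#......#
##...##.
####.#.#
.......#
#.##...#
Population = 24

Under FIXED-DEAD boundary, generation 1:
.....##.
...#.#..
........
.#...##.
.###.#..
#......#
....##.#
Population = 16

Comparison: toroidal=24, fixed-dead=16 -> toroidal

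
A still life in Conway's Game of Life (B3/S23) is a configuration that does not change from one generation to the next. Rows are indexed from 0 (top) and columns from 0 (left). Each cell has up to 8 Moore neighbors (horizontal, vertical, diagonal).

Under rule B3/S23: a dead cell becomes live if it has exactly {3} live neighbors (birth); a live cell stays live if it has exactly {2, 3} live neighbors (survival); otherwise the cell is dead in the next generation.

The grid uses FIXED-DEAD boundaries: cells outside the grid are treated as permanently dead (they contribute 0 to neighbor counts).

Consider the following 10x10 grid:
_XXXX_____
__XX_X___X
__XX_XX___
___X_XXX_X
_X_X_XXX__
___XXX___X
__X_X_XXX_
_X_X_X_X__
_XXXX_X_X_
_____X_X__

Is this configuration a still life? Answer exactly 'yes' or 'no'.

Answer: no

Derivation:
Compute generation 1 and compare to generation 0 (given above):
Generation 1:
_X__X_____
_____XX___
_______XX_
___X____X_
___X___X__
__________
__X____XX_
_X________
_X_X____X_
__XXXXXX__
Cell (0,2) differs: gen0=1 vs gen1=0 -> NOT a still life.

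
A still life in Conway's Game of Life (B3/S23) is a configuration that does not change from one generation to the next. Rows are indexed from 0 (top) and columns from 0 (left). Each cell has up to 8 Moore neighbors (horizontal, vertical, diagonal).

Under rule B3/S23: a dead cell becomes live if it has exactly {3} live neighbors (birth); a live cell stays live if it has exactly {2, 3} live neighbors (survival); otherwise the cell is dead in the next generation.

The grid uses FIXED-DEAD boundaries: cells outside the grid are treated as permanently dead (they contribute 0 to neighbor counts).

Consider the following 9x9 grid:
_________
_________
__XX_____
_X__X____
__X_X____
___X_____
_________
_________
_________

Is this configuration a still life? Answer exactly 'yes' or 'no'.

Answer: yes

Derivation:
Compute generation 1 and compare to generation 0 (given above):
Generation 1:
_________
_________
__XX_____
_X__X____
__X_X____
___X_____
_________
_________
_________
The grids are IDENTICAL -> still life.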